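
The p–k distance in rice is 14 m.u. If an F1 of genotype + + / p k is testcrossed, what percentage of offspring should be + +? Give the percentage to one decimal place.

43.0%

A map distance of 14 m.u. corresponds to a recombination frequency of 0.140.
The F1 is + + / p k, so + + is a parental gamete class with expected frequency (1 − r)/2 = 0.860/2 = 0.4300.
That is 0.4300 = 43.0% of the progeny.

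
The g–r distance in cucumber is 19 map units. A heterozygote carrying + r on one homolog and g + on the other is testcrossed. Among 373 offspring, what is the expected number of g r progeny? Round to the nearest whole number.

A map distance of 19 map units corresponds to a recombination frequency of 0.190.
The F1 is + r / g +, so g r is a recombinant gamete class with expected frequency r/2 = 0.190/2 = 0.0950.
Expected number = 0.0950 × 373 = 35.44 ≈ 35.

35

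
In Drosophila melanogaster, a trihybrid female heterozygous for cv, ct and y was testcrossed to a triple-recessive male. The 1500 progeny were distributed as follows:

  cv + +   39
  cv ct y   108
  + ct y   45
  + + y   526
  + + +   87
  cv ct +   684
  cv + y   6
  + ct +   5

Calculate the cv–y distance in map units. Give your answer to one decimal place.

13.7 map units

The two most frequent reciprocal classes, cv ct + and + + y, are the parental types, so the F1 was cv ct + / + + y.
The two rarest classes, + ct + and cv + y, are the double crossovers. Comparing them with the parentals, only the cv allele has switched, so cv is the middle locus and the order is y – cv – ct.
Crossovers in the y–cv interval produce the single-crossover classes cv ct y and + + + (108 + 87 = 195) plus the double crossovers (11).
RF(y–cv) = (195 + 11) / 1500 = 206/1500 = 0.1373 → 13.7 map units.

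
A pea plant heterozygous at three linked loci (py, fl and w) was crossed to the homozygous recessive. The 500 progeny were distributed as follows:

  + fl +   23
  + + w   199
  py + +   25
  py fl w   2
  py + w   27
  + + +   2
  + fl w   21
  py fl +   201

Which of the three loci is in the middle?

w

The two most frequent reciprocal classes, + + w and py fl +, are the parental types, so the F1 was + + w / py fl +.
The two rarest classes, + + + and py fl w, are the double crossovers. Comparing them with the parentals, only the w allele has switched, so w is the middle locus and the order is fl – w – py.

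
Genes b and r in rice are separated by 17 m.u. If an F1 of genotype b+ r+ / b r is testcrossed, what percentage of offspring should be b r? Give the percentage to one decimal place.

A map distance of 17 m.u. corresponds to a recombination frequency of 0.170.
The F1 is b+ r+ / b r, so b r is a parental gamete class with expected frequency (1 − r)/2 = 0.830/2 = 0.4150.
That is 0.4150 = 41.5% of the progeny.

41.5%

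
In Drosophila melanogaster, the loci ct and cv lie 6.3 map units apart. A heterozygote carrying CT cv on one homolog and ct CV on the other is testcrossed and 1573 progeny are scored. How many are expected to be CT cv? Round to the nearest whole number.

737

A map distance of 6.3 map units corresponds to a recombination frequency of 0.063.
The F1 is CT cv / ct CV, so CT cv is a parental gamete class with expected frequency (1 − r)/2 = 0.937/2 = 0.4685.
Expected number = 0.4685 × 1573 = 736.95 ≈ 737.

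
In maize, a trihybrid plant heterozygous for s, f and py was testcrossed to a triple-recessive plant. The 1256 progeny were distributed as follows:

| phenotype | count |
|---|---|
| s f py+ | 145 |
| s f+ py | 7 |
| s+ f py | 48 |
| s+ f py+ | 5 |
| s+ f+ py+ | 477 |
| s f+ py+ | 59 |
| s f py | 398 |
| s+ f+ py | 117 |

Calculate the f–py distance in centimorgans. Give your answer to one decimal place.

The two most frequent reciprocal classes, s+ f+ py+ and s f py, are the parental types, so the F1 was s+ f+ py+ / s f py.
The two rarest classes, s+ f py+ and s f+ py, are the double crossovers. Comparing them with the parentals, only the f allele has switched, so f is the middle locus and the order is s – f – py.
Crossovers in the f–py interval produce the single-crossover classes s+ f+ py and s f py+ (117 + 145 = 262) plus the double crossovers (12).
RF(f–py) = (262 + 12) / 1256 = 274/1256 = 0.2182 → 21.8 centimorgans.

21.8 centimorgans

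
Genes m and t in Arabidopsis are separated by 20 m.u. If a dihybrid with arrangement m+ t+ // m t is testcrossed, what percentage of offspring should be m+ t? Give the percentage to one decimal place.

10.0%

A map distance of 20 m.u. corresponds to a recombination frequency of 0.200.
The F1 is m+ t+ / m t, so m+ t is a recombinant gamete class with expected frequency r/2 = 0.200/2 = 0.1000.
That is 0.1000 = 10.0% of the progeny.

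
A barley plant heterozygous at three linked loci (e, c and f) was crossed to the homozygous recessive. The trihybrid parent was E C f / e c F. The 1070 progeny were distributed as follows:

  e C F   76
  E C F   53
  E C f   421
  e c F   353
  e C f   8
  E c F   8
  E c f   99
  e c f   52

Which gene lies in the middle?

The two rarest classes, e C f and E c F, are the double crossovers. Comparing them with the parentals, only the e allele has switched, so e is the middle locus and the order is f – e – c.

e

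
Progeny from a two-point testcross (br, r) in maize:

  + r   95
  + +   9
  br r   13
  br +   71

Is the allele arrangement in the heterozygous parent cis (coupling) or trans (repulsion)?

trans

The two most frequent classes are + r (95) and br + (71); these are the parental (non-recombinant) types.
So the F1 carried + r on one chromosome and br + on the other — the recessive alleles are on opposite chromosomes (trans / repulsion).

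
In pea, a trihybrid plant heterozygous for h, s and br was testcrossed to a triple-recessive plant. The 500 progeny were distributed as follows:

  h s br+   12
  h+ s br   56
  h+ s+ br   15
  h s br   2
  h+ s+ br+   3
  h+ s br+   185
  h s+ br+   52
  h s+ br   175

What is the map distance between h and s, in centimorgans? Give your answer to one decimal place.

The two most frequent reciprocal classes, h s+ br and h+ s br+, are the parental types, so the F1 was h s+ br / h+ s br+.
The two rarest classes, h s br and h+ s+ br+, are the double crossovers. Comparing them with the parentals, only the s allele has switched, so s is the middle locus and the order is br – s – h.
Crossovers in the s–h interval produce the single-crossover classes h+ s+ br and h s br+ (15 + 12 = 27) plus the double crossovers (5).
RF(s–h) = (27 + 5) / 500 = 32/500 = 0.0640 → 6.4 centimorgans.

6.4 centimorgans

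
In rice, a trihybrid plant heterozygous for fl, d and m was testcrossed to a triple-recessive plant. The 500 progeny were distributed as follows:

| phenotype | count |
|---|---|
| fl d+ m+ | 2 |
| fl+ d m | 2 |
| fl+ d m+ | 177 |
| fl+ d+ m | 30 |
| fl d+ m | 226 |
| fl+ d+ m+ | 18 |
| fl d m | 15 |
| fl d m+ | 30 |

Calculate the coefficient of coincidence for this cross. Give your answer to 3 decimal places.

0.845

The two most frequent reciprocal classes, fl+ d m+ and fl d+ m, are the parental types, so the F1 was fl+ d m+ / fl d+ m.
The two rarest classes, fl+ d m and fl d+ m+, are the double crossovers. Comparing them with the parentals, only the m allele has switched, so m is the middle locus and the order is d – m – fl.
d–m: (33 + 4)/500 = 0.0740; m–fl: (60 + 4)/500 = 0.1280.
Expected DCO frequency = 0.0740 × 0.1280 ≈ 0.00947; observed = 4/500 ≈ 0.00800.
Coefficient of coincidence = 0.00800/0.00947 ≈ 0.845.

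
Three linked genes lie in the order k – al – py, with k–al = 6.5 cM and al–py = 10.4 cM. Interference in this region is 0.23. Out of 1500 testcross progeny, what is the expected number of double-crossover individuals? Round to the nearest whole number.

Map distances give recombination frequencies of 0.065 and 0.104 for the two intervals.
With interference 0.23 (so coincidence = 0.77), expected double-crossover frequency = 0.065 × 0.104 × 0.77 = 0.00521.
Expected number = 0.00521 × 1500 = 7.81 ≈ 8.

8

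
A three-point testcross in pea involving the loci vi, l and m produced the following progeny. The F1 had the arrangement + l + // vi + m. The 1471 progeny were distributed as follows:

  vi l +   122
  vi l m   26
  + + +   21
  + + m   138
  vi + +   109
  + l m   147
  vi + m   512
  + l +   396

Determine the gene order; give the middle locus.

The two rarest classes, + + + and vi l m, are the double crossovers. Comparing them with the parentals, only the l allele has switched, so l is the middle locus and the order is m – l – vi.

l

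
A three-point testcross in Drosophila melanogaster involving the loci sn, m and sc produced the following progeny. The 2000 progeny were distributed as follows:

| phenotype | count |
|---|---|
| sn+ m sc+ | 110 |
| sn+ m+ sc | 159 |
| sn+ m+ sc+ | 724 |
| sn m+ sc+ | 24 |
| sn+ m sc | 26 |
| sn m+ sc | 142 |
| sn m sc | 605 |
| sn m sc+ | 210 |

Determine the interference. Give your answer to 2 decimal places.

The two most frequent reciprocal classes, sn+ m+ sc+ and sn m sc, are the parental types, so the F1 was sn+ m+ sc+ / sn m sc.
The two rarest classes, sn m+ sc+ and sn+ m sc, are the double crossovers. Comparing them with the parentals, only the sn allele has switched, so sn is the middle locus and the order is sc – sn – m.
sc–sn: (369 + 50)/2000 = 0.2095; sn–m: (252 + 50)/2000 = 0.1510.
Expected DCO frequency = 0.2095 × 0.1510 ≈ 0.03163; observed = 50/2000 ≈ 0.02500.
Coefficient of coincidence = 0.02500/0.03163 ≈ 0.79; interference = 1 − 0.79 = 0.21.

0.21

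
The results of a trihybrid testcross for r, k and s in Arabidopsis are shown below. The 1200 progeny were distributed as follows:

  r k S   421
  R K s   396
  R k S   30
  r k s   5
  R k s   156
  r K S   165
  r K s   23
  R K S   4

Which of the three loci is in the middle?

s

The two most frequent reciprocal classes, r k S and R K s, are the parental types, so the F1 was r k S / R K s.
The two rarest classes, r k s and R K S, are the double crossovers. Comparing them with the parentals, only the s allele has switched, so s is the middle locus and the order is r – s – k.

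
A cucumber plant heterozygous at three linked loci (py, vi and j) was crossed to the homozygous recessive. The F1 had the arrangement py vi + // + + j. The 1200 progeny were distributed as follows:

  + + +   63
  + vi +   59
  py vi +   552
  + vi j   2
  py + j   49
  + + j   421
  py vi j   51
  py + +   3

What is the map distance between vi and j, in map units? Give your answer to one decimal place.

9.9 map units

The two rarest classes, py + + and + vi j, are the double crossovers. Comparing them with the parentals, only the vi allele has switched, so vi is the middle locus and the order is j – vi – py.
Crossovers in the j–vi interval produce the single-crossover classes py vi j and + + + (51 + 63 = 114) plus the double crossovers (5).
RF(j–vi) = (114 + 5) / 1200 = 119/1200 = 0.0992 → 9.9 map units.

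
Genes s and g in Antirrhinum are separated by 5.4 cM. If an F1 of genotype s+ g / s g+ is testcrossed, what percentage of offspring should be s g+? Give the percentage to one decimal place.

A map distance of 5.4 cM corresponds to a recombination frequency of 0.054.
The F1 is s+ g / s g+, so s g+ is a parental gamete class with expected frequency (1 − r)/2 = 0.946/2 = 0.4730.
That is 0.4730 = 47.3% of the progeny.

47.3%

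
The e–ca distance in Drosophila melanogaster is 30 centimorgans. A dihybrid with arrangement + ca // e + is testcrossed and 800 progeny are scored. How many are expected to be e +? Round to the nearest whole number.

280

A map distance of 30 centimorgans corresponds to a recombination frequency of 0.300.
The F1 is + ca / e +, so e + is a parental gamete class with expected frequency (1 − r)/2 = 0.700/2 = 0.3500.
Expected number = 0.3500 × 800 = 280.00 ≈ 280.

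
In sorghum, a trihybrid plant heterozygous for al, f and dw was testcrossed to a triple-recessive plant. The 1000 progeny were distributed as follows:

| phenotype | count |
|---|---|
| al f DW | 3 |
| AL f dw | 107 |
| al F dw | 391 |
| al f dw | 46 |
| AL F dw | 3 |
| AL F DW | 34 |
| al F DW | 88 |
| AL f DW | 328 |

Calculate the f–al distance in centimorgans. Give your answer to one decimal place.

The two most frequent reciprocal classes, AL f DW and al F dw, are the parental types, so the F1 was AL f DW / al F dw.
The two rarest classes, al f DW and AL F dw, are the double crossovers. Comparing them with the parentals, only the al allele has switched, so al is the middle locus and the order is f – al – dw.
Crossovers in the f–al interval produce the single-crossover classes AL F DW and al f dw (34 + 46 = 80) plus the double crossovers (6).
RF(f–al) = (80 + 6) / 1000 = 86/1000 = 0.0860 → 8.6 centimorgans.

8.6 centimorgans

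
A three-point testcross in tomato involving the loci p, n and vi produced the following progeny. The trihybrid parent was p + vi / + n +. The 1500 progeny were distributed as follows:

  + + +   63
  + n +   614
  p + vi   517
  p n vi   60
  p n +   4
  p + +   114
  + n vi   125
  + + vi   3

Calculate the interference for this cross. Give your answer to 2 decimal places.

The two rarest classes, + + vi and p n +, are the double crossovers. Comparing them with the parentals, only the p allele has switched, so p is the middle locus and the order is n – p – vi.
n–p: (123 + 7)/1500 = 0.0867; p–vi: (239 + 7)/1500 = 0.1640.
Expected DCO frequency = 0.0867 × 0.1640 ≈ 0.01422; observed = 7/1500 ≈ 0.00467.
Coefficient of coincidence = 0.00467/0.01422 ≈ 0.33; interference = 1 − 0.33 = 0.67.

0.67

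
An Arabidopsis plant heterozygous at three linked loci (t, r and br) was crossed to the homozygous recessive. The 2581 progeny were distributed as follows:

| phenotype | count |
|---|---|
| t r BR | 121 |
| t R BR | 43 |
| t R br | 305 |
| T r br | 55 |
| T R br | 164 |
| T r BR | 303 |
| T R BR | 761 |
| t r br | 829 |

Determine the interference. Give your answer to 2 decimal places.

The two most frequent reciprocal classes, T R BR and t r br, are the parental types, so the F1 was T R BR / t r br.
The two rarest classes, t R BR and T r br, are the double crossovers. Comparing them with the parentals, only the t allele has switched, so t is the middle locus and the order is r – t – br.
r–t: (608 + 98)/2581 = 0.2735; t–br: (285 + 98)/2581 = 0.1484.
Expected DCO frequency = 0.2735 × 0.1484 ≈ 0.04059; observed = 98/2581 ≈ 0.03797.
Coefficient of coincidence = 0.03797/0.04059 ≈ 0.94; interference = 1 − 0.94 = 0.06.

0.06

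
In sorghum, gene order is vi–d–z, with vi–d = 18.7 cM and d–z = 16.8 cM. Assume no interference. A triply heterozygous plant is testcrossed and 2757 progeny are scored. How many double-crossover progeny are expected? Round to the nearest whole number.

87

Map distances give recombination frequencies of 0.187 and 0.168 for the two intervals.
With no interference, expected double-crossover frequency = 0.187 × 0.168 = 0.03142.
Expected number = 0.03142 × 2757 = 86.61 ≈ 87.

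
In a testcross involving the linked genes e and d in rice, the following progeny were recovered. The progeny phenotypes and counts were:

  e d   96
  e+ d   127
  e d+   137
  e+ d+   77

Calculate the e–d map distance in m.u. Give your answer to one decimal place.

The two most frequent classes, e+ d (127) and e d+ (137), are the parental types, so the F1 was e+ d / e d+.
The recombinant classes are e+ d+ and e d: 77 + 96 = 173.
Recombination frequency = 173/437 = 0.3959 ≈ 39.6%, i.e. 39.6 m.u.

39.6 m.u.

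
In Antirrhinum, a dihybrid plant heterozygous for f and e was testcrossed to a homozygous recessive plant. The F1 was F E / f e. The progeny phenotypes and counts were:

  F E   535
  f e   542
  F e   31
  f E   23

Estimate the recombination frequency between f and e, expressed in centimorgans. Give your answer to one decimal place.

4.8 centimorgans

The recombinant classes are F e and f E: 31 + 23 = 54.
Recombination frequency = 54/1131 = 0.0477 ≈ 4.8%, i.e. 4.8 centimorgans.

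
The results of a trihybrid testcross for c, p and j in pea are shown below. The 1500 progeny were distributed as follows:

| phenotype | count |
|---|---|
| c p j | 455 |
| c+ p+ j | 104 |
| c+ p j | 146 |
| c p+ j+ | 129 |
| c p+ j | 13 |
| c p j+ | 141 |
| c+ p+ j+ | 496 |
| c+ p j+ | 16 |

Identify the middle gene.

The two most frequent reciprocal classes, c p j and c+ p+ j+, are the parental types, so the F1 was c p j / c+ p+ j+.
The two rarest classes, c p+ j and c+ p j+, are the double crossovers. Comparing them with the parentals, only the p allele has switched, so p is the middle locus and the order is c – p – j.

p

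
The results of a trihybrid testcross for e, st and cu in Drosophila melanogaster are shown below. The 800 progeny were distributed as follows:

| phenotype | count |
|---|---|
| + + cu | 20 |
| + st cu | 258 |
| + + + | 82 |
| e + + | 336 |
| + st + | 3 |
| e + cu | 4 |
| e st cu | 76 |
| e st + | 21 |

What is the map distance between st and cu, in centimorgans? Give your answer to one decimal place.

6.0 centimorgans

The two most frequent reciprocal classes, e + + and + st cu, are the parental types, so the F1 was e + + / + st cu.
The two rarest classes, e + cu and + st +, are the double crossovers. Comparing them with the parentals, only the cu allele has switched, so cu is the middle locus and the order is e – cu – st.
Crossovers in the cu–st interval produce the single-crossover classes e st + and + + cu (21 + 20 = 41) plus the double crossovers (7).
RF(cu–st) = (41 + 7) / 800 = 48/800 = 0.0600 → 6.0 centimorgans.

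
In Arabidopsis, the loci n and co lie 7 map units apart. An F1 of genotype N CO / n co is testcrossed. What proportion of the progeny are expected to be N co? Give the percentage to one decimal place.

3.5%

A map distance of 7 map units corresponds to a recombination frequency of 0.070.
The F1 is N CO / n co, so N co is a recombinant gamete class with expected frequency r/2 = 0.070/2 = 0.0350.
That is 0.0350 = 3.5% of the progeny.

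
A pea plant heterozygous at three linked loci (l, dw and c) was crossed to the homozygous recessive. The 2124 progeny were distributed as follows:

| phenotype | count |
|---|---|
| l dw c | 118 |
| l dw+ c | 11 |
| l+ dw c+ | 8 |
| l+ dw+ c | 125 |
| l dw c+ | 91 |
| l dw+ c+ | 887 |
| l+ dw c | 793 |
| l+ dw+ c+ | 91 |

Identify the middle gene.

c

The two most frequent reciprocal classes, l+ dw c and l dw+ c+, are the parental types, so the F1 was l+ dw c / l dw+ c+.
The two rarest classes, l+ dw c+ and l dw+ c, are the double crossovers. Comparing them with the parentals, only the c allele has switched, so c is the middle locus and the order is l – c – dw.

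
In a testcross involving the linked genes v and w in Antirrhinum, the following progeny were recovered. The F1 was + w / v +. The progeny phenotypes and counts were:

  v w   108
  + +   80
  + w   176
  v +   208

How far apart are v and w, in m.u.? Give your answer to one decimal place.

32.9 m.u.

The recombinant classes are + + and v w: 80 + 108 = 188.
Recombination frequency = 188/572 = 0.3287 ≈ 32.9%, i.e. 32.9 m.u.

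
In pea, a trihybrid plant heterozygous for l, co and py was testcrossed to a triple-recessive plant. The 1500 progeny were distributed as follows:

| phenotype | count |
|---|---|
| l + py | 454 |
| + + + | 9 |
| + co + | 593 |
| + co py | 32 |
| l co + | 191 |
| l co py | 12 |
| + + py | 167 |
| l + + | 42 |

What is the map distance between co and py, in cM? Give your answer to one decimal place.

The two most frequent reciprocal classes, l + py and + co +, are the parental types, so the F1 was l + py / + co +.
The two rarest classes, l co py and + + +, are the double crossovers. Comparing them with the parentals, only the co allele has switched, so co is the middle locus and the order is l – co – py.
Crossovers in the co–py interval produce the single-crossover classes l + + and + co py (42 + 32 = 74) plus the double crossovers (21).
RF(co–py) = (74 + 21) / 1500 = 95/1500 = 0.0633 → 6.3 cM.

6.3 cM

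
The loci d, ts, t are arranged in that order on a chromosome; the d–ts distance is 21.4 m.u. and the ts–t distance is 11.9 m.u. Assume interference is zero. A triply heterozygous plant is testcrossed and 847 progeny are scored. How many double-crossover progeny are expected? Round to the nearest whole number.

22

Map distances give recombination frequencies of 0.214 and 0.119 for the two intervals.
With no interference, expected double-crossover frequency = 0.214 × 0.119 = 0.02547.
Expected number = 0.02547 × 847 = 21.57 ≈ 22.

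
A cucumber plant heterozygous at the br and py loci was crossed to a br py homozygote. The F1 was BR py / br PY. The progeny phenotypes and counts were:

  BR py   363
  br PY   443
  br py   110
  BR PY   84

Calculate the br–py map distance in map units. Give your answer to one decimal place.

19.4 map units

The recombinant classes are BR PY and br py: 84 + 110 = 194.
Recombination frequency = 194/1000 = 0.1940 ≈ 19.4%, i.e. 19.4 map units.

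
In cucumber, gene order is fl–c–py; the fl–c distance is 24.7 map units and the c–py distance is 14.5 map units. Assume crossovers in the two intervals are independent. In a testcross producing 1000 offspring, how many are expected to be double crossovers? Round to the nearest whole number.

36

Map distances give recombination frequencies of 0.247 and 0.145 for the two intervals.
With no interference, expected double-crossover frequency = 0.247 × 0.145 = 0.03581.
Expected number = 0.03581 × 1000 = 35.81 ≈ 36.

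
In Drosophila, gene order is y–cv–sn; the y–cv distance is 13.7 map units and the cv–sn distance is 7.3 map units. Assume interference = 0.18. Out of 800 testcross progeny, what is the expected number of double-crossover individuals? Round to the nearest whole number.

7

Map distances give recombination frequencies of 0.137 and 0.073 for the two intervals.
With interference 0.18 (so coincidence = 0.82), expected double-crossover frequency = 0.137 × 0.073 × 0.82 = 0.00820.
Expected number = 0.00820 × 800 = 6.56 ≈ 7.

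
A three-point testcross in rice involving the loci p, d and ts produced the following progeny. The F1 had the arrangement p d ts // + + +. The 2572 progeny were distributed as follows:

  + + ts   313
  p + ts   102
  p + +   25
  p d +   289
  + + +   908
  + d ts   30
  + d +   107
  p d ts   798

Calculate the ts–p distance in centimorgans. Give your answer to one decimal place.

The two rarest classes, + d ts and p + +, are the double crossovers. Comparing them with the parentals, only the p allele has switched, so p is the middle locus and the order is ts – p – d.
Crossovers in the ts–p interval produce the single-crossover classes p d + and + + ts (289 + 313 = 602) plus the double crossovers (55).
RF(ts–p) = (602 + 55) / 2572 = 657/2572 = 0.2554 → 25.5 centimorgans.

25.5 centimorgans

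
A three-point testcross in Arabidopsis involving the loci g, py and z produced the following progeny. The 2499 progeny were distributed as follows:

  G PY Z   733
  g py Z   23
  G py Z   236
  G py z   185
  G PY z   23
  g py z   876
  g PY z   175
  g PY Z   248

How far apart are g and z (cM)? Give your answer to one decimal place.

19.2 cM

The two most frequent reciprocal classes, g py z and G PY Z, are the parental types, so the F1 was g py z / G PY Z.
The two rarest classes, g py Z and G PY z, are the double crossovers. Comparing them with the parentals, only the z allele has switched, so z is the middle locus and the order is g – z – py.
Crossovers in the g–z interval produce the single-crossover classes G py z and g PY Z (185 + 248 = 433) plus the double crossovers (46).
RF(g–z) = (433 + 46) / 2499 = 479/2499 = 0.1917 → 19.2 cM.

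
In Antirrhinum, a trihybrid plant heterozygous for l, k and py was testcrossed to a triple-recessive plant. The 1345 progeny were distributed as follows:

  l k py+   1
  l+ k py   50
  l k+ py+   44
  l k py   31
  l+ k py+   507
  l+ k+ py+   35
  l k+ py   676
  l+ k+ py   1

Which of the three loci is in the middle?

l

The two most frequent reciprocal classes, l+ k py+ and l k+ py, are the parental types, so the F1 was l+ k py+ / l k+ py.
The two rarest classes, l k py+ and l+ k+ py, are the double crossovers. Comparing them with the parentals, only the l allele has switched, so l is the middle locus and the order is py – l – k.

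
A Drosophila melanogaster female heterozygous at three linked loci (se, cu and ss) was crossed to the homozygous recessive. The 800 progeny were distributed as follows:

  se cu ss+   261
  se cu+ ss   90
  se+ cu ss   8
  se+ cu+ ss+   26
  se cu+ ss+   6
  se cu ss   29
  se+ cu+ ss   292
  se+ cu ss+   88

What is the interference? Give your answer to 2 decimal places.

0.15

The two most frequent reciprocal classes, se+ cu+ ss and se cu ss+, are the parental types, so the F1 was se+ cu+ ss / se cu ss+.
The two rarest classes, se+ cu ss and se cu+ ss+, are the double crossovers. Comparing them with the parentals, only the cu allele has switched, so cu is the middle locus and the order is ss – cu – se.
ss–cu: (55 + 14)/800 = 0.0862; cu–se: (178 + 14)/800 = 0.2400.
Expected DCO frequency = 0.0862 × 0.2400 ≈ 0.02069; observed = 14/800 ≈ 0.01750.
Coefficient of coincidence = 0.01750/0.02069 ≈ 0.85; interference = 1 − 0.85 = 0.15.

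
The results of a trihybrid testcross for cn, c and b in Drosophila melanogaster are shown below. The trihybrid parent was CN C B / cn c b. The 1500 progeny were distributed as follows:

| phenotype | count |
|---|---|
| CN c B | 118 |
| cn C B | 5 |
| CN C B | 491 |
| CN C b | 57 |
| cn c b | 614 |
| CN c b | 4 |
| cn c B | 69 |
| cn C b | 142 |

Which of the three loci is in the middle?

The two rarest classes, cn C B and CN c b, are the double crossovers. Comparing them with the parentals, only the cn allele has switched, so cn is the middle locus and the order is c – cn – b.

cn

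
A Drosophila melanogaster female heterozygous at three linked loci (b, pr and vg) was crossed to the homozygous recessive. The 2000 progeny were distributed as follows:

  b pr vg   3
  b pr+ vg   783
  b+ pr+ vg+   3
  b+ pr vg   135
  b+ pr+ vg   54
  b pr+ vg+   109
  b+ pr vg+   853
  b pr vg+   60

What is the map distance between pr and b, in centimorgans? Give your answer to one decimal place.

The two most frequent reciprocal classes, b+ pr vg+ and b pr+ vg, are the parental types, so the F1 was b+ pr vg+ / b pr+ vg.
The two rarest classes, b+ pr+ vg+ and b pr vg, are the double crossovers. Comparing them with the parentals, only the pr allele has switched, so pr is the middle locus and the order is vg – pr – b.
Crossovers in the pr–b interval produce the single-crossover classes b pr vg+ and b+ pr+ vg (60 + 54 = 114) plus the double crossovers (6).
RF(pr–b) = (114 + 6) / 2000 = 120/2000 = 0.0600 → 6.0 centimorgans.

6.0 centimorgans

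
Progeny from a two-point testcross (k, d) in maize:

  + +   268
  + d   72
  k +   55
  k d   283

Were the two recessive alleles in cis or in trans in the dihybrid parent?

cis

The two most frequent classes are + + (268) and k d (283); these are the parental (non-recombinant) types.
So the F1 carried + + on one chromosome and k d on the other — the recessive alleles are on the same chromosome (cis / coupling).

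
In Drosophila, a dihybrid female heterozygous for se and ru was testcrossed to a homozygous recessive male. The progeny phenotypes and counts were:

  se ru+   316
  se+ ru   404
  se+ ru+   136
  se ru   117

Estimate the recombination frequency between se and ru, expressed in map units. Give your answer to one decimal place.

26.0 map units

The two most frequent classes, se+ ru (404) and se ru+ (316), are the parental types, so the F1 was se+ ru / se ru+.
The recombinant classes are se+ ru+ and se ru: 136 + 117 = 253.
Recombination frequency = 253/973 = 0.2600 ≈ 26.0%, i.e. 26.0 map units.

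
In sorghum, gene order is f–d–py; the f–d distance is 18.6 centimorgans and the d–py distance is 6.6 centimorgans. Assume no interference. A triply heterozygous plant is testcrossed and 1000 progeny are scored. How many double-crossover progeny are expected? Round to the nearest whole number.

12

Map distances give recombination frequencies of 0.186 and 0.066 for the two intervals.
With no interference, expected double-crossover frequency = 0.186 × 0.066 = 0.01228.
Expected number = 0.01228 × 1000 = 12.28 ≈ 12.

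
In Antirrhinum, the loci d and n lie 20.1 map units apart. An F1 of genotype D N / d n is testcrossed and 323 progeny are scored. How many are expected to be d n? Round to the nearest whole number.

A map distance of 20.1 map units corresponds to a recombination frequency of 0.201.
The F1 is D N / d n, so d n is a parental gamete class with expected frequency (1 − r)/2 = 0.799/2 = 0.3995.
Expected number = 0.3995 × 323 = 129.04 ≈ 129.

129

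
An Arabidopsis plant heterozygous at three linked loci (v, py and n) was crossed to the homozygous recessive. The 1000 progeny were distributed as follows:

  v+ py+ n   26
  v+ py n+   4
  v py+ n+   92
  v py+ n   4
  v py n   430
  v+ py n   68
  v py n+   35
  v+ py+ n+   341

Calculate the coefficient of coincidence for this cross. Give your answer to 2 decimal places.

The two most frequent reciprocal classes, v py n and v+ py+ n+, are the parental types, so the F1 was v py n / v+ py+ n+.
The two rarest classes, v py+ n and v+ py n+, are the double crossovers. Comparing them with the parentals, only the py allele has switched, so py is the middle locus and the order is v – py – n.
v–py: (160 + 8)/1000 = 0.1680; py–n: (61 + 8)/1000 = 0.0690.
Expected DCO frequency = 0.1680 × 0.0690 ≈ 0.01159; observed = 8/1000 ≈ 0.00800.
Coefficient of coincidence = 0.00800/0.01159 ≈ 0.69.

0.69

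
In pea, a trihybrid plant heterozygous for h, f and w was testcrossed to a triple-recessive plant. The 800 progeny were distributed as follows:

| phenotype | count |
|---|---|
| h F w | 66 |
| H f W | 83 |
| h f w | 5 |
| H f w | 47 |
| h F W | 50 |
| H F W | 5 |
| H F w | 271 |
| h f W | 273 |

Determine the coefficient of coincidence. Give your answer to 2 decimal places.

The two most frequent reciprocal classes, h f W and H F w, are the parental types, so the F1 was h f W / H F w.
The two rarest classes, h f w and H F W, are the double crossovers. Comparing them with the parentals, only the w allele has switched, so w is the middle locus and the order is h – w – f.
h–w: (149 + 10)/800 = 0.1988; w–f: (97 + 10)/800 = 0.1338.
Expected DCO frequency = 0.1988 × 0.1338 ≈ 0.02660; observed = 10/800 ≈ 0.01250.
Coefficient of coincidence = 0.01250/0.02660 ≈ 0.47.

0.47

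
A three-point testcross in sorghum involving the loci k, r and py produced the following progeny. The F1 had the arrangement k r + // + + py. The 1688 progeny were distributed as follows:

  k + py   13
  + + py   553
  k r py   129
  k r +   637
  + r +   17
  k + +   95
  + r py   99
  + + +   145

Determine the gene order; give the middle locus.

k

The two rarest classes, + r + and k + py, are the double crossovers. Comparing them with the parentals, only the k allele has switched, so k is the middle locus and the order is r – k – py.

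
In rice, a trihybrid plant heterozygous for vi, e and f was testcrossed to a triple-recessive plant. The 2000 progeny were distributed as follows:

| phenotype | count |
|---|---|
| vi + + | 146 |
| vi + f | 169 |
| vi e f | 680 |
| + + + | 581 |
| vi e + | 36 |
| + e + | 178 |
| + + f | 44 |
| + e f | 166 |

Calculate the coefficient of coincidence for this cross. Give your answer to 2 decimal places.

0.96

The two most frequent reciprocal classes, + + + and vi e f, are the parental types, so the F1 was + + + / vi e f.
The two rarest classes, + + f and vi e +, are the double crossovers. Comparing them with the parentals, only the f allele has switched, so f is the middle locus and the order is e – f – vi.
e–f: (347 + 80)/2000 = 0.2135; f–vi: (312 + 80)/2000 = 0.1960.
Expected DCO frequency = 0.2135 × 0.1960 ≈ 0.04185; observed = 80/2000 ≈ 0.04000.
Coefficient of coincidence = 0.04000/0.04185 ≈ 0.96.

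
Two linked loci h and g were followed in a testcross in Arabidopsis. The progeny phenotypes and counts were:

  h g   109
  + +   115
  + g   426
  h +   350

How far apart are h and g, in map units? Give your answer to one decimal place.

The two most frequent classes, + g (426) and h + (350), are the parental types, so the F1 was + g / h +.
The recombinant classes are + + and h g: 115 + 109 = 224.
Recombination frequency = 224/1000 = 0.2240 ≈ 22.4%, i.e. 22.4 map units.

22.4 map units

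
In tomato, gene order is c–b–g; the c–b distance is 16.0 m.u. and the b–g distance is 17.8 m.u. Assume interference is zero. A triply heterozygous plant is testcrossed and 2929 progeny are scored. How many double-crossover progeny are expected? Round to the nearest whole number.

83

Map distances give recombination frequencies of 0.160 and 0.178 for the two intervals.
With no interference, expected double-crossover frequency = 0.160 × 0.178 = 0.02848.
Expected number = 0.02848 × 2929 = 83.42 ≈ 83.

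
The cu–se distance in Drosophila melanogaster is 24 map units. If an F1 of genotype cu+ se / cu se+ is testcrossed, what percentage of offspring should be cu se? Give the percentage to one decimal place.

12.0%

A map distance of 24 map units corresponds to a recombination frequency of 0.240.
The F1 is cu+ se / cu se+, so cu se is a recombinant gamete class with expected frequency r/2 = 0.240/2 = 0.1200.
That is 0.1200 = 12.0% of the progeny.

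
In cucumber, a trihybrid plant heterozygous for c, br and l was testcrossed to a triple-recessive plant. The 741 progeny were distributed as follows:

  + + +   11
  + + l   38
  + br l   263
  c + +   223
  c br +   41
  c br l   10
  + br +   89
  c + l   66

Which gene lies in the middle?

c

The two most frequent reciprocal classes, + br l and c + +, are the parental types, so the F1 was + br l / c + +.
The two rarest classes, c br l and + + +, are the double crossovers. Comparing them with the parentals, only the c allele has switched, so c is the middle locus and the order is br – c – l.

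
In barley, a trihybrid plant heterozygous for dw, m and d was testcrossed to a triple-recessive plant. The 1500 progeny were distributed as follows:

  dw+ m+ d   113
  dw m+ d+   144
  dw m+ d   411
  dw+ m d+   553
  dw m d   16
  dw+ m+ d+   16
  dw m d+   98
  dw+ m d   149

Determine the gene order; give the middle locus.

m

The two most frequent reciprocal classes, dw+ m d+ and dw m+ d, are the parental types, so the F1 was dw+ m d+ / dw m+ d.
The two rarest classes, dw+ m+ d+ and dw m d, are the double crossovers. Comparing them with the parentals, only the m allele has switched, so m is the middle locus and the order is d – m – dw.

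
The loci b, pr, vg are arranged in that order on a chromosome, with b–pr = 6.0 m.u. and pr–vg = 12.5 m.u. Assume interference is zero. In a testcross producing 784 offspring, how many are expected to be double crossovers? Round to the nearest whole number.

6

Map distances give recombination frequencies of 0.060 and 0.125 for the two intervals.
With no interference, expected double-crossover frequency = 0.060 × 0.125 = 0.00750.
Expected number = 0.00750 × 784 = 5.88 ≈ 6.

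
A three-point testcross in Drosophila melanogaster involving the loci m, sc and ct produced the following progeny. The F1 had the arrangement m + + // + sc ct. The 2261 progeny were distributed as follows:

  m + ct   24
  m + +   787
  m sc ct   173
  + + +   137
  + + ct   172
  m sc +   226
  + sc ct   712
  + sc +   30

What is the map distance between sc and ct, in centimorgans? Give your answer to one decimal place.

20.0 centimorgans

The two rarest classes, m + ct and + sc +, are the double crossovers. Comparing them with the parentals, only the ct allele has switched, so ct is the middle locus and the order is m – ct – sc.
Crossovers in the ct–sc interval produce the single-crossover classes m sc + and + + ct (226 + 172 = 398) plus the double crossovers (54).
RF(ct–sc) = (398 + 54) / 2261 = 452/2261 = 0.1999 → 20.0 centimorgans.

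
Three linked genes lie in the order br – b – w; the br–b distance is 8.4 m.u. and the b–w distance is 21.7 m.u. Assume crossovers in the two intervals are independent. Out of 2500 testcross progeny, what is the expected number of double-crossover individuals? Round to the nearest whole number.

Map distances give recombination frequencies of 0.084 and 0.217 for the two intervals.
With no interference, expected double-crossover frequency = 0.084 × 0.217 = 0.01823.
Expected number = 0.01823 × 2500 = 45.57 ≈ 46.

46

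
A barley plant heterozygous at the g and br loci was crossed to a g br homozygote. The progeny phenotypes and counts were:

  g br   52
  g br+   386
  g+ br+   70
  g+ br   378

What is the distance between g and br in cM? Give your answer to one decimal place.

The two most frequent classes, g+ br (378) and g br+ (386), are the parental types, so the F1 was g+ br / g br+.
The recombinant classes are g+ br+ and g br: 70 + 52 = 122.
Recombination frequency = 122/886 = 0.1377 ≈ 13.8%, i.e. 13.8 cM.

13.8 cM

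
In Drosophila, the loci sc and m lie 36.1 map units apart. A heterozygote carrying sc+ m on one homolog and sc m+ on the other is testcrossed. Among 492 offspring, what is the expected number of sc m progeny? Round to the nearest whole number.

89

A map distance of 36.1 map units corresponds to a recombination frequency of 0.361.
The F1 is sc+ m / sc m+, so sc m is a recombinant gamete class with expected frequency r/2 = 0.361/2 = 0.1805.
Expected number = 0.1805 × 492 = 88.81 ≈ 89.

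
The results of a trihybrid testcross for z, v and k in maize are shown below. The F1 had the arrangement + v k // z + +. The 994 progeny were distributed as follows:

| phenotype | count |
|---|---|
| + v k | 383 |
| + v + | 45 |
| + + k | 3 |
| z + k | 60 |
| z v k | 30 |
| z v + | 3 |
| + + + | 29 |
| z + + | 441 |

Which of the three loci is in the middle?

The two rarest classes, + + k and z v +, are the double crossovers. Comparing them with the parentals, only the v allele has switched, so v is the middle locus and the order is z – v – k.

v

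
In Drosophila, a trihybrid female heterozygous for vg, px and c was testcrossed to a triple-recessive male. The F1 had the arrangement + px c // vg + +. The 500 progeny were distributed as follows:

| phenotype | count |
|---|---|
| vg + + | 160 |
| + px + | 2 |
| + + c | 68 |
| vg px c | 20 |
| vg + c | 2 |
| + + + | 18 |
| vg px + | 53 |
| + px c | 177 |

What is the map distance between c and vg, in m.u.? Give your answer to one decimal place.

8.4 m.u.

The two rarest classes, + px + and vg + c, are the double crossovers. Comparing them with the parentals, only the c allele has switched, so c is the middle locus and the order is px – c – vg.
Crossovers in the c–vg interval produce the single-crossover classes vg px c and + + + (20 + 18 = 38) plus the double crossovers (4).
RF(c–vg) = (38 + 4) / 500 = 42/500 = 0.0840 → 8.4 m.u.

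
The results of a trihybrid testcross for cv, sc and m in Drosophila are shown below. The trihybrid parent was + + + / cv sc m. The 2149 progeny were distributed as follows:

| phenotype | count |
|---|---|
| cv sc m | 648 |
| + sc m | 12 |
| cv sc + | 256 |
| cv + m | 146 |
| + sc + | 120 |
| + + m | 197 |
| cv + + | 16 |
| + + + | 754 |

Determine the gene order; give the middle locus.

cv

The two rarest classes, cv + + and + sc m, are the double crossovers. Comparing them with the parentals, only the cv allele has switched, so cv is the middle locus and the order is m – cv – sc.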